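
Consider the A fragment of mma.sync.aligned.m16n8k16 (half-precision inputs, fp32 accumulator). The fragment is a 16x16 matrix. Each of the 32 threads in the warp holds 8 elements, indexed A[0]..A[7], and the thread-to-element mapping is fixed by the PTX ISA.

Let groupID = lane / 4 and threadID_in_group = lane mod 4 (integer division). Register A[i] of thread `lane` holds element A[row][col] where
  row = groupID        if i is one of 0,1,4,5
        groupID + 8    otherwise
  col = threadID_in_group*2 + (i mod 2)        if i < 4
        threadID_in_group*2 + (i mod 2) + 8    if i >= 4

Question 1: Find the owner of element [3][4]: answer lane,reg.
14,0

r:3=>grp=3,rB=0  c:4=>cB=0,tig=2,lo=0
L=3*4+2=14  i=0*4+0*2+0=0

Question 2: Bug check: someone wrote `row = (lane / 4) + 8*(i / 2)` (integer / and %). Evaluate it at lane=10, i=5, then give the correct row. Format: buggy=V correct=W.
buggy=18 correct=2

`(lane / 4) + 8*(i / 2)`[10,5]→18
lane 10: G=2 (10/4), T=2 (10%4)
i=5: r=2+0=2, c=2*2+1+8=13
row: 18 vs 2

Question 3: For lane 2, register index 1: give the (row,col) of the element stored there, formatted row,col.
lane 2→2/4=0, 2 mod 4=2
i=1  r:0+0→0  c:2·2+1+0→5

0,5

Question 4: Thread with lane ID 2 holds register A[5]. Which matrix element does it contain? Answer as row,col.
0,13

lane 2⇒2/4=0, 2 mod 4=2
i=5  r:0+0⇒0  c:2·2+1+8⇒13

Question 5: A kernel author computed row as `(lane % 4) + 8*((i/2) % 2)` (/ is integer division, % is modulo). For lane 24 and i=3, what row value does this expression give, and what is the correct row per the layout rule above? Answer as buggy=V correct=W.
buggy=8 correct=14

`(lane % 4) + 8*((i/2) % 2)`[24,3]->8
lane 24->24/4=6, 24 mod 4=0
i=3  r:6+8->14  c:2·0+1+0->1
row: 8 vs 14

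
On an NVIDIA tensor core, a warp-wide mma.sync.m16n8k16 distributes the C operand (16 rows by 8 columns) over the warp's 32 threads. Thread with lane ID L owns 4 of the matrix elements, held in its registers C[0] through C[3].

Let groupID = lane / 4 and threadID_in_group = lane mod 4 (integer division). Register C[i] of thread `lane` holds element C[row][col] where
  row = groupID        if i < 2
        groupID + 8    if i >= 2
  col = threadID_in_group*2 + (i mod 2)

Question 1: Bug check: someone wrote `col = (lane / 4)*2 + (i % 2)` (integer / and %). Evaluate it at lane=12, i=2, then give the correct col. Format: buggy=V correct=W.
buggy=6 correct=0

`(lane / 4)*2 + (i % 2)`[12,2]=>6
12: grp=3,tig=0
[2] (3+8,0*2+0) = (11,0)
col: 6 vs 0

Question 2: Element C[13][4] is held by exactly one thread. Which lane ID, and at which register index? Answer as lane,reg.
r=13→G=5,rhi=1  c=4→T=2,p=0
L=5*4+2=22  i=1*2+0=2

22,2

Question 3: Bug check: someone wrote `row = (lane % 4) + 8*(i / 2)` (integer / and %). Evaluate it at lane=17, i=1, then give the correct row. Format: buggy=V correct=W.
buggy=1 correct=4

`(lane % 4) + 8*(i / 2)`[17,1]=>1
17: grp=4,tig=1
[1] (4+0,1*2+1) = (4,3)
row: 1 vs 4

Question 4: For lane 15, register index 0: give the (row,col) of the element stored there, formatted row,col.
3,6

15: g=3,t=3
[0] (3+0,3*2+0) = (3,6)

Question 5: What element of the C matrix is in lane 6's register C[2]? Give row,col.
lane 6->6/4=1, 6 mod 4=2
i=2  r:1+8->9  c:2·2+0->4

9,4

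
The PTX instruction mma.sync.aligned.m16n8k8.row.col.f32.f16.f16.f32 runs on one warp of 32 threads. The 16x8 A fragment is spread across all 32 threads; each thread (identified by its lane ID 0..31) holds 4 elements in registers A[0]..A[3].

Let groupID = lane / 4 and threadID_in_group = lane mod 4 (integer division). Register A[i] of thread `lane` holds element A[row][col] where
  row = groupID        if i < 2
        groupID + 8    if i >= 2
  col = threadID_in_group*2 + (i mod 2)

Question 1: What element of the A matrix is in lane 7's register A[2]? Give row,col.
9,6

L=7->gid=7>>2=1, tid=7&3=3
[2]->row 1+8=9  col 3·2+0=6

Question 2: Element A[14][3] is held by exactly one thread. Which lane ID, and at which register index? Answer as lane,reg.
25,3

r:14=>grp=6,rB=1  c:3=>tig=1,lo=1
L=6*4+1=25  i=1*2+1=3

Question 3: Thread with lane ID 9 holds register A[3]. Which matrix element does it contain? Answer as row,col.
10,3

9: gr=2,th=1
[3] (2+8,1*2+1) = (10,3)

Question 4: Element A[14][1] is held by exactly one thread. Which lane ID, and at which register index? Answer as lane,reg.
r=14⇒gr=6,Rb=1  c=1⇒th=0,odd=1
L=6*4+0=24  i=1*2+1=3

24,3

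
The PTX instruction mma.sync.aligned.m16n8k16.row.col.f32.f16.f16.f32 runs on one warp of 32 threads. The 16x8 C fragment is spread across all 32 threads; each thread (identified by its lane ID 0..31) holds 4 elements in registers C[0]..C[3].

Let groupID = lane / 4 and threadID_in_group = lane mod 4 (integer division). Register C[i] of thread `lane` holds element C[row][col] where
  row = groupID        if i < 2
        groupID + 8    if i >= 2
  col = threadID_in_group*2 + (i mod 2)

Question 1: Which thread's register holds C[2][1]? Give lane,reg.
r=2→G=2,rhi=0  c=1→T=0,p=1
L=2*4+0=8  i=0*2+1=1

8,1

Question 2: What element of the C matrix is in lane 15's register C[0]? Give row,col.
3,6

lane 15: grp=3 (15/4), tig=3 (15%4)
i=0: r=3+0=3, c=3*2+0=6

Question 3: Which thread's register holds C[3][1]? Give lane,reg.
r=3->g=3,rb=0  c=1->t=0,b0=1
L=3*4+0=12  i=0*2+1=1

12,1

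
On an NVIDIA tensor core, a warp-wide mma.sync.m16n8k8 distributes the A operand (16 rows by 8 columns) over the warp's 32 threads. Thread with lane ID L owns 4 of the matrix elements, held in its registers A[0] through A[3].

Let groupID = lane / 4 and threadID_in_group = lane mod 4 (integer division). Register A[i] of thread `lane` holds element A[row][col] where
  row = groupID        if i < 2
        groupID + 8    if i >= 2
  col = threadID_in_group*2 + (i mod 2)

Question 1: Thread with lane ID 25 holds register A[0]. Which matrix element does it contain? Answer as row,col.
lane 25->25/4=6, 25 mod 4=1
i=0  r:6+0->6  c:2·1+0->2

6,2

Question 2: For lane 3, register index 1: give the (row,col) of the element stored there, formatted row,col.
0,7

L=3->gid=3>>2=0, tid=3&3=3
[1]->row 0+0=0  col 3·2+1=7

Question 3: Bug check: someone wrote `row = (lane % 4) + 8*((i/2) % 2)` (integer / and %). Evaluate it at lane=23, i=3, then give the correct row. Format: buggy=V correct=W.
buggy=11 correct=13

`(lane % 4) + 8*((i/2) % 2)`[23,3]=>11
lane 23: grp=5 (23/4), tig=3 (23%4)
i=3: r=5+8=13, c=3*2+1=7
row: 11 vs 13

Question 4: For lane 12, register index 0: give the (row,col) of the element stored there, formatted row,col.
12: gr=3,th=0
[0] (3+0,0*2+0) = (3,0)

3,0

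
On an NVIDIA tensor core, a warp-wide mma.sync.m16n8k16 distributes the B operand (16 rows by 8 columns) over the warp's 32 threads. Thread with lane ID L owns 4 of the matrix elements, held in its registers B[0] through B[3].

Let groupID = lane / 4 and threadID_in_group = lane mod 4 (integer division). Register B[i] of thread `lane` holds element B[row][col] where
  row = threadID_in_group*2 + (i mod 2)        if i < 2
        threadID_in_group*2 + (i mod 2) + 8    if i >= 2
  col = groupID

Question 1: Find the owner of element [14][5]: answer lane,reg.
23,2

c=5⇒gr=5  r=14⇒Rb=1,th=3,odd=0
L=5*4+3=23  i=1*2+0=2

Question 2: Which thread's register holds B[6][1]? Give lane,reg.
7,0

c=1⇒gr=1  r=6⇒Rb=0,th=3,odd=0
L=1*4+3=7  i=0*2+0=0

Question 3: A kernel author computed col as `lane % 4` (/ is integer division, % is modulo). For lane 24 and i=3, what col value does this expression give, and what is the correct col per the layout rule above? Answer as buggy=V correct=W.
buggy=0 correct=6

`lane % 4`[24,3]->0
24: gid=6,tid=0
[3] (0*2+1+8,6) = (9,6)
col: 0 vs 6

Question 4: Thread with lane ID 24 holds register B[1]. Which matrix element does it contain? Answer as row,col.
1,6

24: g=6,t=0
[1] (0*2+1+0,6) = (1,6)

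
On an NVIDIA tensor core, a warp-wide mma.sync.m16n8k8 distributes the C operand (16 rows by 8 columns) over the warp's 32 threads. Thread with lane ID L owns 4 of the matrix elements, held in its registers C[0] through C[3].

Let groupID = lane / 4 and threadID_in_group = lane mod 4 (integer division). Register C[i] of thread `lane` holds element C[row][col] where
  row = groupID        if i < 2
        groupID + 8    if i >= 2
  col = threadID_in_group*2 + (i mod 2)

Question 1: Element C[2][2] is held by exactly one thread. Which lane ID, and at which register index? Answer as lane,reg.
9,0

r:2=>grp=2,rB=0  c:2=>tig=1,lo=0
L=2*4+1=9  i=0*2+0=0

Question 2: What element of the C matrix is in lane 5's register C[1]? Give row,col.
lane 5->5/4=1, 5 mod 4=1
i=1  r:1+0->1  c:2·1+1->3

1,3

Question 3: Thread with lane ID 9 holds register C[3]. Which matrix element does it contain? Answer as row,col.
10,3

lane 9: gid=2 (9/4), tid=1 (9%4)
i=3: r=2+8=10, c=1*2+1=3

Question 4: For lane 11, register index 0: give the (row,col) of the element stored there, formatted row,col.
L=11=>grp=11>>2=2, tig=11&3=3
[0]=>row 2+0=2  col 3·2+0=6

2,6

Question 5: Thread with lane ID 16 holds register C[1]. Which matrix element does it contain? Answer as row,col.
16: grp=4,tig=0
[1] (4+0,0*2+1) = (4,1)

4,1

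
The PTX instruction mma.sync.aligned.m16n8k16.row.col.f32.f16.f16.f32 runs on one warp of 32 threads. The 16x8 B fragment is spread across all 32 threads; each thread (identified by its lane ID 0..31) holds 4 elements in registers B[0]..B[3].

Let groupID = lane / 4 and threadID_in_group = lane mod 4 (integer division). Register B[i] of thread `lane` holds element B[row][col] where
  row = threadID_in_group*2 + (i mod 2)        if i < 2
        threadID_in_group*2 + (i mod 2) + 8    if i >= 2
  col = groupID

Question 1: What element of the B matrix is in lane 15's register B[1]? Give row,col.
7,3

L=15->gid=15>>2=3, tid=15&3=3
[1]->row 3·2+1+0=7  col gid=3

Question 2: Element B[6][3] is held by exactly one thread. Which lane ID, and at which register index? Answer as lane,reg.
c:3=>grp=3  r:6=>rB=0,tig=3,lo=0
L=3*4+3=15  i=0*2+0=0

15,0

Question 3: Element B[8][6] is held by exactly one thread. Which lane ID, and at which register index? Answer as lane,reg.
24,2

c=6→G=6  r=8→rhi=1,T=0,p=0
L=6*4+0=24  i=1*2+0=2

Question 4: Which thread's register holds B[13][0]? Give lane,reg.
c:0=>grp=0  r:13=>rB=1,tig=2,lo=1
L=0*4+2=2  i=1*2+1=3

2,3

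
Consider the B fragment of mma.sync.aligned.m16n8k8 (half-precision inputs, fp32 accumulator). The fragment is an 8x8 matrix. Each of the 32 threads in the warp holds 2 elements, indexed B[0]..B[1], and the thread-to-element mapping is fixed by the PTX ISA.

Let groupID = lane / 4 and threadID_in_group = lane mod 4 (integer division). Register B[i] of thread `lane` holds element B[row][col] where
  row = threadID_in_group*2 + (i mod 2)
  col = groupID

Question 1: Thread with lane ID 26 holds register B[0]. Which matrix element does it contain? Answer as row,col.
26: gr=6,th=2
[0] (2*2+0,6) = (4,6)

4,6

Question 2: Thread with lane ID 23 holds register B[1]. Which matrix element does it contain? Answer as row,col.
7,5

lane 23=>23/4=5, 23 mod 4=3
i=1  r:2·3+1=>7  c:5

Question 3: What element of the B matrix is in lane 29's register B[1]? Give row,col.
3,7

29: gid=7,tid=1
[1] (1*2+1,7) = (3,7)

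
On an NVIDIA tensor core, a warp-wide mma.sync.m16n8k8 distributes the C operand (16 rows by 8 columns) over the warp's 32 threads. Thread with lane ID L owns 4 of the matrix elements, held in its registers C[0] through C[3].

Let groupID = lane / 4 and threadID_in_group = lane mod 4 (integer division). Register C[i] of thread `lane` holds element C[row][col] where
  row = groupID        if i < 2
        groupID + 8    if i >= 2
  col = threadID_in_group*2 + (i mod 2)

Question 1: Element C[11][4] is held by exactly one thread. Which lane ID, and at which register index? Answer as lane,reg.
r:11=>grp=3,rB=1  c:4=>tig=2,lo=0
L=3*4+2=14  i=1*2+0=2

14,2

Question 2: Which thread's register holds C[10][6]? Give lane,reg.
11,2

r: 10->gid=2,r8=1  c: 6->tid=3,i&1=0
L=2*4+3=11  i=1*2+0=2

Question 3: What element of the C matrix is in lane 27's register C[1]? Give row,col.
6,7

L=27=>grp=27>>2=6, tig=27&3=3
[1]=>row 6+0=6  col 3·2+1=7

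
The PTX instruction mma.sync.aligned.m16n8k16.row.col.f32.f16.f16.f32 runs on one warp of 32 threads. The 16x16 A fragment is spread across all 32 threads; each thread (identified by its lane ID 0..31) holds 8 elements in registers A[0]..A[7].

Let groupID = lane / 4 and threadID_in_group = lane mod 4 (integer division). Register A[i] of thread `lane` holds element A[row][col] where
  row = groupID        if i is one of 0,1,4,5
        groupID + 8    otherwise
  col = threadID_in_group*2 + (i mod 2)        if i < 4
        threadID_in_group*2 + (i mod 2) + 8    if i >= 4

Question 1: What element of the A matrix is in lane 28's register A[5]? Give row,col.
7,9

lane 28⇒28/4=7, 28 mod 4=0
i=5  r:7+0⇒7  c:2·0+1+8⇒9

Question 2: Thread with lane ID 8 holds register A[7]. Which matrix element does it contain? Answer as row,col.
8: gid=2,tid=0
[7] (2+8,0*2+1+8) = (10,9)

10,9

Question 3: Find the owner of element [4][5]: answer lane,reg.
18,1

r=4⇒gr=4,Rb=0  c=5⇒Cb=0,th=2,odd=1
L=4*4+2=18  i=0*4+0*2+1=1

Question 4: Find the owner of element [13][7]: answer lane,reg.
23,3

r:13=>grp=5,rB=1  c:7=>cB=0,tig=3,lo=1
L=5*4+3=23  i=0*4+1*2+1=3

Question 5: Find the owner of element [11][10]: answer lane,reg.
13,6

r: 11->gid=3,r8=1  c: 10->c8=1,tid=1,i&1=0
L=3*4+1=13  i=1*4+1*2+0=6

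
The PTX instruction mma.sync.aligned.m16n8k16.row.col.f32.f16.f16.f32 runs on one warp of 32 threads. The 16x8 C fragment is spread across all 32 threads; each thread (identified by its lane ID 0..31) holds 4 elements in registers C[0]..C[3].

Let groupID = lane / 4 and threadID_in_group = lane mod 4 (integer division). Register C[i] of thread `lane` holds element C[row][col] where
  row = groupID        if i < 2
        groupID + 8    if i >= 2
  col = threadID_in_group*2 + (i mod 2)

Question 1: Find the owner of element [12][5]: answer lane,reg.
18,3

r:12=>grp=4,rB=1  c:5=>tig=2,lo=1
L=4*4+2=18  i=1*2+1=3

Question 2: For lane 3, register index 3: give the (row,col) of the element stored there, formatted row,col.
8,7

lane 3=>3/4=0, 3 mod 4=3
i=3  r:0+8=>8  c:2·3+1=>7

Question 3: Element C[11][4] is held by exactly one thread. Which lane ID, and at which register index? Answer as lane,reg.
14,2

r=11→G=3,rhi=1  c=4→T=2,p=0
L=3*4+2=14  i=1*2+0=2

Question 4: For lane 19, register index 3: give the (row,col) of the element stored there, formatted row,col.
12,7

L=19->g=19>>2=4, t=19&3=3
[3]->row 4+8=12  col 3·2+1=7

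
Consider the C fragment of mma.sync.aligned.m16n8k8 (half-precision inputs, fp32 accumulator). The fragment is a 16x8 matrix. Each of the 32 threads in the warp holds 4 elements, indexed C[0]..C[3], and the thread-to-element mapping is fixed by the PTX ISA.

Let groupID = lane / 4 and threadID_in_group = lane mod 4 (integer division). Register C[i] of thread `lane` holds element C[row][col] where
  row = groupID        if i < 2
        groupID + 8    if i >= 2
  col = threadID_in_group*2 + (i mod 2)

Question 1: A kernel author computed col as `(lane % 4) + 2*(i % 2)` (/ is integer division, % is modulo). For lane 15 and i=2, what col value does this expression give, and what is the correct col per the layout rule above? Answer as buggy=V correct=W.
`(lane % 4) + 2*(i % 2)`[15,2]→3
lane 15→15/4=3, 15 mod 4=3
i=2  r:3+8→11  c:2·3+0→6
col: 3 vs 6

buggy=3 correct=6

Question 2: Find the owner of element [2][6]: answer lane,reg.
r=2⇒gr=2,Rb=0  c=6⇒th=3,odd=0
L=2*4+3=11  i=0*2+0=0

11,0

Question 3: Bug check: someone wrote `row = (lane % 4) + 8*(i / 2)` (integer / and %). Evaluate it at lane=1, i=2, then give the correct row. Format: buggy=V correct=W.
`(lane % 4) + 8*(i / 2)`[1,2]→9
lane 1: G=0 (1/4), T=1 (1%4)
i=2: r=0+8=8, c=1*2+0=2
row: 9 vs 8

buggy=9 correct=8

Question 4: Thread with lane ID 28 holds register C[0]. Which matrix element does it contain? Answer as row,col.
7,0

L=28->gid=28>>2=7, tid=28&3=0
[0]->row 7+0=7  col 0·2+0=0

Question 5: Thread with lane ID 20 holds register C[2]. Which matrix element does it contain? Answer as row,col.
L=20->gid=20>>2=5, tid=20&3=0
[2]->row 5+8=13  col 0·2+0=0

13,0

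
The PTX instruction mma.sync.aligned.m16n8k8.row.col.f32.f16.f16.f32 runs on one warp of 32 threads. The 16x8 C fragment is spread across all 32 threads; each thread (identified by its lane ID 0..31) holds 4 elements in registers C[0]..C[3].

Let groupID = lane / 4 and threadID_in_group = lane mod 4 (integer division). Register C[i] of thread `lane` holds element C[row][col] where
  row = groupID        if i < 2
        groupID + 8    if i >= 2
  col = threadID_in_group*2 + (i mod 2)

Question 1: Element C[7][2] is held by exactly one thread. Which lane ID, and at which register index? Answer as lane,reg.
29,0

r=7⇒gr=7,Rb=0  c=2⇒th=1,odd=0
L=7*4+1=29  i=0*2+0=0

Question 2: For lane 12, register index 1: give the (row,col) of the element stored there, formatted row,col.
lane 12: grp=3 (12/4), tig=0 (12%4)
i=1: r=3+0=3, c=0*2+1=1

3,1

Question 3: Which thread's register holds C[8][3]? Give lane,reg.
r: 8->gid=0,r8=1  c: 3->tid=1,i&1=1
L=0*4+1=1  i=1*2+1=3

1,3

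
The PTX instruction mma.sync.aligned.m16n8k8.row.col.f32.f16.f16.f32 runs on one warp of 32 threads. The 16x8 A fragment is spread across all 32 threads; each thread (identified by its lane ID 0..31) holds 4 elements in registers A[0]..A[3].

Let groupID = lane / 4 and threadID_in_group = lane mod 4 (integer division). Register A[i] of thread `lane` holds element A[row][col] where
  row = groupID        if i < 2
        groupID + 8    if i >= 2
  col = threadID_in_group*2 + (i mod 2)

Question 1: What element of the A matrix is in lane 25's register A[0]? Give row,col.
6,2

L=25->gid=25>>2=6, tid=25&3=1
[0]->row 6+0=6  col 1·2+0=2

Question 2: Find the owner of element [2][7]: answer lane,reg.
r:2=>grp=2,rB=0  c:7=>tig=3,lo=1
L=2*4+3=11  i=0*2+1=1

11,1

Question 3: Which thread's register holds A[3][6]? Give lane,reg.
15,0

r=3→G=3,rhi=0  c=6→T=3,p=0
L=3*4+3=15  i=0*2+0=0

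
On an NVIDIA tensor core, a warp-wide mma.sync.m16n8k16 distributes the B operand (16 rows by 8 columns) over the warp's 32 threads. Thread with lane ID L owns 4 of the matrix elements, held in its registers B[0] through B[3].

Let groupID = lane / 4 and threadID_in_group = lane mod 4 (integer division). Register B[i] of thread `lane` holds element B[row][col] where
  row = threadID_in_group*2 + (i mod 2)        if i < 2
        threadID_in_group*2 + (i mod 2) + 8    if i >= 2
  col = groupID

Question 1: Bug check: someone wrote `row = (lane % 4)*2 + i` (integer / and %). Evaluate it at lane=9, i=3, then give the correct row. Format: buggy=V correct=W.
buggy=5 correct=11

`(lane % 4)*2 + i`[9,3]->5
9: g=2,t=1
[3] (1*2+1+8,2) = (11,2)
row: 5 vs 11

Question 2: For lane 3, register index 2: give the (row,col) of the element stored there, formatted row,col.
lane 3: G=0 (3/4), T=3 (3%4)
i=2: r=3*2+0+8=14, c=G=0

14,0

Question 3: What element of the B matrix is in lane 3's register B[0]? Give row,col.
6,0

lane 3: gid=0 (3/4), tid=3 (3%4)
i=0: r=3*2+0+0=6, c=gid=0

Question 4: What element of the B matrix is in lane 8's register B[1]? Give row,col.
1,2

L=8->g=8>>2=2, t=8&3=0
[1]->row 0·2+1+0=1  col g=2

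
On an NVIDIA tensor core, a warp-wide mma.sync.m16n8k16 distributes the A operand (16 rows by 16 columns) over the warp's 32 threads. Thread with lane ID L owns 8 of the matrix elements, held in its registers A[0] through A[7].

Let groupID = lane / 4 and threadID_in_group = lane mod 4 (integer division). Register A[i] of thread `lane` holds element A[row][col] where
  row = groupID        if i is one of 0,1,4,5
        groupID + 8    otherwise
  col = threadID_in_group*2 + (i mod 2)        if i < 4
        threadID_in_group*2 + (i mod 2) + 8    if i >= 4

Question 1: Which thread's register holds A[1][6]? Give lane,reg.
7,0

r=1->g=1,rb=0  c=6->cb=0,t=3,b0=0
L=1*4+3=7  i=0*4+0*2+0=0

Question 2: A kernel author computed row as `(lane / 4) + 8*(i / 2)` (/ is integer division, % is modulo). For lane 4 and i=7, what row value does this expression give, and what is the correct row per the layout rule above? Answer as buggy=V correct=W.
buggy=25 correct=9

`(lane / 4) + 8*(i / 2)`[4,7]->25
L=4->gid=4>>2=1, tid=4&3=0
[7]->row 1+8=9  col 0·2+1+8=9
row: 25 vs 9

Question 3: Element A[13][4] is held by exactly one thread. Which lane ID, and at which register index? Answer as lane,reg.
22,2

r=13→G=5,rhi=1  c=4→chi=0,T=2,p=0
L=5*4+2=22  i=0*4+1*2+0=2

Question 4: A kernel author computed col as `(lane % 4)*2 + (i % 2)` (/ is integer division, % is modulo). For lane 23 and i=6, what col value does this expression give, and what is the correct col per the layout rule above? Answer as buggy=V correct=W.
`(lane % 4)*2 + (i % 2)`[23,6]=>6
lane 23: grp=5 (23/4), tig=3 (23%4)
i=6: r=5+8=13, c=3*2+0+8=14
col: 6 vs 14

buggy=6 correct=14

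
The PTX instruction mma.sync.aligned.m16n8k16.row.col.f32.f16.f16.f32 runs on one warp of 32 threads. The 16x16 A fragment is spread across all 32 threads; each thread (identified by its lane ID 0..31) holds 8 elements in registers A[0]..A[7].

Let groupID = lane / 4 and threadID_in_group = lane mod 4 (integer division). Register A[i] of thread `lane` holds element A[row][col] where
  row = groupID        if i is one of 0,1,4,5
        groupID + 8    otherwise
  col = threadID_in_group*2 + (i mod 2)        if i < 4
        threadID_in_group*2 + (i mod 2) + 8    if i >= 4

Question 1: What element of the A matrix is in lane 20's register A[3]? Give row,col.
lane 20: grp=5 (20/4), tig=0 (20%4)
i=3: r=5+8=13, c=0*2+1+0=1

13,1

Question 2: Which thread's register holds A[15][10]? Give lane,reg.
r=15→G=7,rhi=1  c=10→chi=1,T=1,p=0
L=7*4+1=29  i=1*4+1*2+0=6

29,6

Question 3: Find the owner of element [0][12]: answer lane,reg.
r: 0->gid=0,r8=0  c: 12->c8=1,tid=2,i&1=0
L=0*4+2=2  i=1*4+0*2+0=4

2,4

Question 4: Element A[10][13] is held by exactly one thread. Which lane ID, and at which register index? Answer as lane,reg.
10,7

r=10→G=2,rhi=1  c=13→chi=1,T=2,p=1
L=2*4+2=10  i=1*4+1*2+1=7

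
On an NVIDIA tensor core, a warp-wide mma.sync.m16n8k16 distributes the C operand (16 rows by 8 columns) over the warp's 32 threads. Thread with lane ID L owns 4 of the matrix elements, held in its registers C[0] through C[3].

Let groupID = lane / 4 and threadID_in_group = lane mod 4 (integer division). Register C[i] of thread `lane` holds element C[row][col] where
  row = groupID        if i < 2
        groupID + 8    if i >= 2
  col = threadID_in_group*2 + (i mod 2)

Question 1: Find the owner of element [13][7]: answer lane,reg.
23,3

r: 13->gid=5,r8=1  c: 7->tid=3,i&1=1
L=5*4+3=23  i=1*2+1=3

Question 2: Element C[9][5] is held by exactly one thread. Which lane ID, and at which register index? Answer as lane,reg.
6,3

r=9⇒gr=1,Rb=1  c=5⇒th=2,odd=1
L=1*4+2=6  i=1*2+1=3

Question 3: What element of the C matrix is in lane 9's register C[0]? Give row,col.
lane 9: g=2 (9/4), t=1 (9%4)
i=0: r=2+0=2, c=1*2+0=2

2,2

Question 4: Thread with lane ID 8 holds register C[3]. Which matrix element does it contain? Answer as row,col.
lane 8: gr=2 (8/4), th=0 (8%4)
i=3: r=2+8=10, c=0*2+1=1

10,1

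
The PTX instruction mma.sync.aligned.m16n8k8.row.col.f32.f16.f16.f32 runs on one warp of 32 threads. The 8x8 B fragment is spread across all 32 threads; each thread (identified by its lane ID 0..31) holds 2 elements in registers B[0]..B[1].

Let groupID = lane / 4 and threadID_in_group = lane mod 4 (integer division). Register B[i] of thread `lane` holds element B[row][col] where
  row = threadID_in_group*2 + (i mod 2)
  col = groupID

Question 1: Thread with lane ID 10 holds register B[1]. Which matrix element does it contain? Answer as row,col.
5,2

lane 10->10/4=2, 10 mod 4=2
i=1  r:2·2+1->5  c:2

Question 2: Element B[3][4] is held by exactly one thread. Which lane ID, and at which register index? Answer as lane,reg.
17,1

c=4→G=4  r=3→T=1,p=1
L=4*4+1=17  i=1=1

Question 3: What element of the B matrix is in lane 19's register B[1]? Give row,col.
7,4

19: g=4,t=3
[1] (3*2+1,4) = (7,4)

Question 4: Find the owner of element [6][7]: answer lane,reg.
c=7→G=7  r=6→T=3,p=0
L=7*4+3=31  i=0=0

31,0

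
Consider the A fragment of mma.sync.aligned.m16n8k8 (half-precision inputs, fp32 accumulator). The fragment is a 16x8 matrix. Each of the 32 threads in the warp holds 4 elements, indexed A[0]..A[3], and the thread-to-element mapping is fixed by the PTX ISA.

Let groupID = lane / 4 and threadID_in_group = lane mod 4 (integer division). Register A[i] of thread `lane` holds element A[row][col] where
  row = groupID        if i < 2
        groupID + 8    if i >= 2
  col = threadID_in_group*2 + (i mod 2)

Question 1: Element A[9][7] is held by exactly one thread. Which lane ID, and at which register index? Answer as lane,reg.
7,3

r=9⇒gr=1,Rb=1  c=7⇒th=3,odd=1
L=1*4+3=7  i=1*2+1=3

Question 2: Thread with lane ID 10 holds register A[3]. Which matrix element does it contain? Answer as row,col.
10,5

lane 10→10/4=2, 10 mod 4=2
i=3  r:2+8→10  c:2·2+1→5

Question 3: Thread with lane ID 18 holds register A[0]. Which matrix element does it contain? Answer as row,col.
18: gid=4,tid=2
[0] (4+0,2*2+0) = (4,4)

4,4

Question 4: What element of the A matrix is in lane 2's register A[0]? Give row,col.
2: g=0,t=2
[0] (0+0,2*2+0) = (0,4)

0,4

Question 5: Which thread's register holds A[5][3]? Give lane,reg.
r=5⇒gr=5,Rb=0  c=3⇒th=1,odd=1
L=5*4+1=21  i=0*2+1=1

21,1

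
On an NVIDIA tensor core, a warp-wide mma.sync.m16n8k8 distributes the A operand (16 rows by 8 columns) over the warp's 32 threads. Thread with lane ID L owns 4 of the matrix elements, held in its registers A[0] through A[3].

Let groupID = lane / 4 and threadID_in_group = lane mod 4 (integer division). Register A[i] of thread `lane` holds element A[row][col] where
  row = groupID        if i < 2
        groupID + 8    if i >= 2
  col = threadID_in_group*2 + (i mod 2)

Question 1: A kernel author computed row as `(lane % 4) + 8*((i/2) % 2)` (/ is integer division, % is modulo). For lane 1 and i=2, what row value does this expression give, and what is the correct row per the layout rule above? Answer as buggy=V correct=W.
`(lane % 4) + 8*((i/2) % 2)`[1,2]=>9
1: grp=0,tig=1
[2] (0+8,1*2+0) = (8,2)
row: 9 vs 8

buggy=9 correct=8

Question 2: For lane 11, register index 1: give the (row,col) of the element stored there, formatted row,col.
lane 11: G=2 (11/4), T=3 (11%4)
i=1: r=2+0=2, c=3*2+1=7

2,7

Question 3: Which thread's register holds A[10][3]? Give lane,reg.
r:10=>grp=2,rB=1  c:3=>tig=1,lo=1
L=2*4+1=9  i=1*2+1=3

9,3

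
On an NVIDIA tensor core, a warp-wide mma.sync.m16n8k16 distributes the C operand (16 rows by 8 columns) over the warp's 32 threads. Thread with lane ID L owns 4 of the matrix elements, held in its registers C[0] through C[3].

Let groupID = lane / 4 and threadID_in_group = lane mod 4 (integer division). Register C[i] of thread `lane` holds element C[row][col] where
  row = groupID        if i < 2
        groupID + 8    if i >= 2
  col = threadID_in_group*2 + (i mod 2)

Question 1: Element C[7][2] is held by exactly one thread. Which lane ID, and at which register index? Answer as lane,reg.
29,0

r=7->g=7,rb=0  c=2->t=1,b0=0
L=7*4+1=29  i=0*2+0=0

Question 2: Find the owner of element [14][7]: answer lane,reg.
r=14⇒gr=6,Rb=1  c=7⇒th=3,odd=1
L=6*4+3=27  i=1*2+1=3

27,3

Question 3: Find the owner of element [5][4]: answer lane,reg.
22,0

r=5->g=5,rb=0  c=4->t=2,b0=0
L=5*4+2=22  i=0*2+0=0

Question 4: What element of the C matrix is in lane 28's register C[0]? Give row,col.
28: G=7,T=0
[0] (7+0,0*2+0) = (7,0)

7,0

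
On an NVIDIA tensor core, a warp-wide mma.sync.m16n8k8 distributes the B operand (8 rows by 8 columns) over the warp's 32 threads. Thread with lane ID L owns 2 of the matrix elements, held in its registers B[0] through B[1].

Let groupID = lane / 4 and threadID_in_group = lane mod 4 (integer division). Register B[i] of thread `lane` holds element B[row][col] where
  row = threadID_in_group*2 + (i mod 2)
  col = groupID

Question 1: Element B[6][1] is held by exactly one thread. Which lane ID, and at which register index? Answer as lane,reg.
c: 1->gid=1  r: 6->tid=3,i&1=0
L=1*4+3=7  i=0=0

7,0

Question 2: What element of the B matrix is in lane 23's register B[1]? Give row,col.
lane 23->23/4=5, 23 mod 4=3
i=1  r:2·3+1->7  c:5

7,5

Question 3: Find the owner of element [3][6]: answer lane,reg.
25,1

c: 6->gid=6  r: 3->tid=1,i&1=1
L=6*4+1=25  i=1=1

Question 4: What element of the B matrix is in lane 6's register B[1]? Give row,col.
6: grp=1,tig=2
[1] (2*2+1,1) = (5,1)

5,1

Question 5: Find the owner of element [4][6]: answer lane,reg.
26,0

c:6=>grp=6  r:4=>tig=2,lo=0
L=6*4+2=26  i=0=0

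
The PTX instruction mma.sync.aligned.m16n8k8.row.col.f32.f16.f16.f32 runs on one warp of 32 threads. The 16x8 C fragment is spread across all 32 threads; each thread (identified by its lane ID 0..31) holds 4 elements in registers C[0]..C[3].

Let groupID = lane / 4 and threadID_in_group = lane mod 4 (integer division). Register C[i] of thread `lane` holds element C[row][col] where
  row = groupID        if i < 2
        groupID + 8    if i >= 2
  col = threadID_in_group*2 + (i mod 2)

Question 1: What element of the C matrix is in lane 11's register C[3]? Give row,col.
lane 11: G=2 (11/4), T=3 (11%4)
i=3: r=2+8=10, c=3*2+1=7

10,7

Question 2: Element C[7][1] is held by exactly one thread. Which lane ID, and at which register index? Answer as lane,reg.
r=7⇒gr=7,Rb=0  c=1⇒th=0,odd=1
L=7*4+0=28  i=0*2+1=1

28,1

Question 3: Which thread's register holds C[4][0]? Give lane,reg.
16,0

r: 4->gid=4,r8=0  c: 0->tid=0,i&1=0
L=4*4+0=16  i=0*2+0=0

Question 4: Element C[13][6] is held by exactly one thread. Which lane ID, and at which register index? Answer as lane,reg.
r=13->g=5,rb=1  c=6->t=3,b0=0
L=5*4+3=23  i=1*2+0=2

23,2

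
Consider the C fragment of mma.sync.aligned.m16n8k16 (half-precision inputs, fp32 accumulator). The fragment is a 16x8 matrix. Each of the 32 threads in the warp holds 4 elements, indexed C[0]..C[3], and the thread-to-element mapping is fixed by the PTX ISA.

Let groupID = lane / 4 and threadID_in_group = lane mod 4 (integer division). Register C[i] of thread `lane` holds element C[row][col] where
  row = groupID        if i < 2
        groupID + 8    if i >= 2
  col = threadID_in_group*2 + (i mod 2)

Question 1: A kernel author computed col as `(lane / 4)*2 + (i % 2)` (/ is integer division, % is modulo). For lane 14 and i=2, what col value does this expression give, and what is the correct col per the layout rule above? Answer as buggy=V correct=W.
buggy=6 correct=4

`(lane / 4)*2 + (i % 2)`[14,2]→6
lane 14→14/4=3, 14 mod 4=2
i=2  r:3+8→11  c:2·2+0→4
col: 6 vs 4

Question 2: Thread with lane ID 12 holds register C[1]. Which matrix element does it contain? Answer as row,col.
lane 12: grp=3 (12/4), tig=0 (12%4)
i=1: r=3+0=3, c=0*2+1=1

3,1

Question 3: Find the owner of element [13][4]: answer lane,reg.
22,2

r:13=>grp=5,rB=1  c:4=>tig=2,lo=0
L=5*4+2=22  i=1*2+0=2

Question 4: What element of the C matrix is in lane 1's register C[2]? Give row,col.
lane 1: gid=0 (1/4), tid=1 (1%4)
i=2: r=0+8=8, c=1*2+0=2

8,2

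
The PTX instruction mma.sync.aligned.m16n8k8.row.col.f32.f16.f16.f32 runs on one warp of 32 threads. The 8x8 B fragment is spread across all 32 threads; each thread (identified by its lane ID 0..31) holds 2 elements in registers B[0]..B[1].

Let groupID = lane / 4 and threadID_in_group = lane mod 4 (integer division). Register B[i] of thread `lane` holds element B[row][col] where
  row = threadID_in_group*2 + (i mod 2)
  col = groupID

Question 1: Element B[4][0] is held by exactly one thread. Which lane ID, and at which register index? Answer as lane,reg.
2,0

c=0→G=0  r=4→T=2,p=0
L=0*4+2=2  i=0=0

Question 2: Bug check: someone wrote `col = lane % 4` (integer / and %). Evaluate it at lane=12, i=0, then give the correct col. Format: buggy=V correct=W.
`lane % 4`[12,0]->0
lane 12: gid=3 (12/4), tid=0 (12%4)
i=0: r=0*2+0=0, c=gid=3
col: 0 vs 3

buggy=0 correct=3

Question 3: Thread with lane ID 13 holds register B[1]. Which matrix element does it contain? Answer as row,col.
lane 13: grp=3 (13/4), tig=1 (13%4)
i=1: r=1*2+1=3, c=grp=3

3,3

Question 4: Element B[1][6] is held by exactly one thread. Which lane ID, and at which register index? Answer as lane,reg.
c: 6->gid=6  r: 1->tid=0,i&1=1
L=6*4+0=24  i=1=1

24,1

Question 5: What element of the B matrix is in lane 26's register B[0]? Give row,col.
4,6

lane 26->26/4=6, 26 mod 4=2
i=0  r:2·2+0->4  c:6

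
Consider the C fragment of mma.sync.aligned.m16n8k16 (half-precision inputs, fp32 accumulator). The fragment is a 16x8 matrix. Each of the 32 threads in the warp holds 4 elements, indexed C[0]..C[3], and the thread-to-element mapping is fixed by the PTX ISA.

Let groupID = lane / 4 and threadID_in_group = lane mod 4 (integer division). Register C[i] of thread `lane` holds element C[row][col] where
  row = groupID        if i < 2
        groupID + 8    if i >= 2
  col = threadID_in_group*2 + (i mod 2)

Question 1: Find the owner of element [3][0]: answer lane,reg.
12,0

r=3→G=3,rhi=0  c=0→T=0,p=0
L=3*4+0=12  i=0*2+0=0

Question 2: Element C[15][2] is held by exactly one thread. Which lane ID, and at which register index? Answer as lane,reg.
29,2

r=15->g=7,rb=1  c=2->t=1,b0=0
L=7*4+1=29  i=1*2+0=2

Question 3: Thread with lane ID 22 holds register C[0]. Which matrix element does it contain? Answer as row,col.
lane 22=>22/4=5, 22 mod 4=2
i=0  r:5+0=>5  c:2·2+0=>4

5,4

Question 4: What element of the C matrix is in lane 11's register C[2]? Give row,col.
10,6

lane 11→11/4=2, 11 mod 4=3
i=2  r:2+8→10  c:2·3+0→6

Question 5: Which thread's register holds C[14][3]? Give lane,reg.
r=14→G=6,rhi=1  c=3→T=1,p=1
L=6*4+1=25  i=1*2+1=3

25,3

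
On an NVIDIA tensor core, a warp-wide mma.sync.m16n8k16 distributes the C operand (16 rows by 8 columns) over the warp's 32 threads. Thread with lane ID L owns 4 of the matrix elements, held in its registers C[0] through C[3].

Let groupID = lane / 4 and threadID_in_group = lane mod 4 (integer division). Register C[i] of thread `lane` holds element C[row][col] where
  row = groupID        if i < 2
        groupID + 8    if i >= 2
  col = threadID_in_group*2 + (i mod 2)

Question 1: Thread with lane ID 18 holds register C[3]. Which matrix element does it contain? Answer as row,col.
L=18→G=18>>2=4, T=18&3=2
[3]→row 4+8=12  col 2·2+1=5

12,5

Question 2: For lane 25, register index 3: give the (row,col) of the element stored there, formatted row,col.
14,3

lane 25=>25/4=6, 25 mod 4=1
i=3  r:6+8=>14  c:2·1+1=>3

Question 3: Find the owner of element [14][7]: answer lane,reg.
r:14=>grp=6,rB=1  c:7=>tig=3,lo=1
L=6*4+3=27  i=1*2+1=3

27,3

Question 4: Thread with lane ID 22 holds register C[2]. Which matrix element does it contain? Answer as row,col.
L=22->g=22>>2=5, t=22&3=2
[2]->row 5+8=13  col 2·2+0=4

13,4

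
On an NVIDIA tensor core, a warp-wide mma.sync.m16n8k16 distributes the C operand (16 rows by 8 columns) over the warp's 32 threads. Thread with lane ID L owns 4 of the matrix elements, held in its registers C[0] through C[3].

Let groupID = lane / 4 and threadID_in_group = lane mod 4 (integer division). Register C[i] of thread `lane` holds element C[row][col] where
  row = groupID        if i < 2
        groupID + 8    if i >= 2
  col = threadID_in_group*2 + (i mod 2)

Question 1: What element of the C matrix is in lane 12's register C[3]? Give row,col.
11,1

12: gid=3,tid=0
[3] (3+8,0*2+1) = (11,1)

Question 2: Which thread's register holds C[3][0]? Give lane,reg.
12,0

r=3⇒gr=3,Rb=0  c=0⇒th=0,odd=0
L=3*4+0=12  i=0*2+0=0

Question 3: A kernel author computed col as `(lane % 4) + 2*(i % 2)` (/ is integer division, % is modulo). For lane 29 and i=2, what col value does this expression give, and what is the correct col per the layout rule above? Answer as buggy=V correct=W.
buggy=1 correct=2

`(lane % 4) + 2*(i % 2)`[29,2]->1
lane 29: gid=7 (29/4), tid=1 (29%4)
i=2: r=7+8=15, c=1*2+0=2
col: 1 vs 2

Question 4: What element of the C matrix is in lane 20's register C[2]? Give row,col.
13,0

20: gid=5,tid=0
[2] (5+8,0*2+0) = (13,0)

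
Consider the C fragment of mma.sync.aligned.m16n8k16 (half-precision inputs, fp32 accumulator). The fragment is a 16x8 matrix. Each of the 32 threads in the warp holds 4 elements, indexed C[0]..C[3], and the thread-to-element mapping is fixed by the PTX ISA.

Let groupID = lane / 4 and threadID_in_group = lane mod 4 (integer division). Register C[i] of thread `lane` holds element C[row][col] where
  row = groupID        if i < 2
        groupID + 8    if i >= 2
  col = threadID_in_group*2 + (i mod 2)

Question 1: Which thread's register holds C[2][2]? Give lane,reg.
r=2→G=2,rhi=0  c=2→T=1,p=0
L=2*4+1=9  i=0*2+0=0

9,0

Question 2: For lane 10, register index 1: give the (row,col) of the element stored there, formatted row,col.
2,5

L=10->gid=10>>2=2, tid=10&3=2
[1]->row 2+0=2  col 2·2+1=5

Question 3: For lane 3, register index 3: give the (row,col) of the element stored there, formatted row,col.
lane 3->3/4=0, 3 mod 4=3
i=3  r:0+8->8  c:2·3+1->7

8,7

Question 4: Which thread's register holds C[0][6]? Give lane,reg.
3,0

r:0=>grp=0,rB=0  c:6=>tig=3,lo=0
L=0*4+3=3  i=0*2+0=0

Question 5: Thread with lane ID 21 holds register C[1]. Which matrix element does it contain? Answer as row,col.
5,3

lane 21->21/4=5, 21 mod 4=1
i=1  r:5+0->5  c:2·1+1->3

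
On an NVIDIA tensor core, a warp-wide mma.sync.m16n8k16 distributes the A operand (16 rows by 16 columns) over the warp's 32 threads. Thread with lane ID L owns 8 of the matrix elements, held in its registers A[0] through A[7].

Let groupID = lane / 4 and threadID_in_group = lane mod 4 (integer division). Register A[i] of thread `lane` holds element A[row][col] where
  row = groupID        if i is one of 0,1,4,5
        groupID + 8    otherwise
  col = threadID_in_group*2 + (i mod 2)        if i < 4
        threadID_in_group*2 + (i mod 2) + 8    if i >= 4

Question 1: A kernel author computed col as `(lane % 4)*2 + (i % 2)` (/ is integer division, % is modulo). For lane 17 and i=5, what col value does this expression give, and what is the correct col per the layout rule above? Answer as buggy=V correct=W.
buggy=3 correct=11

`(lane % 4)*2 + (i % 2)`[17,5]=>3
lane 17: grp=4 (17/4), tig=1 (17%4)
i=5: r=4+0=4, c=1*2+1+8=11
col: 3 vs 11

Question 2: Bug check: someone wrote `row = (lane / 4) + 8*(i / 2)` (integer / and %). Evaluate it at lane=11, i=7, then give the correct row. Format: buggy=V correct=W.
`(lane / 4) + 8*(i / 2)`[11,7]->26
L=11->g=11>>2=2, t=11&3=3
[7]->row 2+8=10  col 3·2+1+8=15
row: 26 vs 10

buggy=26 correct=10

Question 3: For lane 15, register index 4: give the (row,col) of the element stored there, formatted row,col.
L=15→G=15>>2=3, T=15&3=3
[4]→row 3+0=3  col 3·2+0+8=14

3,14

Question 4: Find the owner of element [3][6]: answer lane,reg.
r:3=>grp=3,rB=0  c:6=>cB=0,tig=3,lo=0
L=3*4+3=15  i=0*4+0*2+0=0

15,0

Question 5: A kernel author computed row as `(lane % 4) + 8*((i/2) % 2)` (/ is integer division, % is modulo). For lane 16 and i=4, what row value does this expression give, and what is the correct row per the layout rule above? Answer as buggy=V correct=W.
`(lane % 4) + 8*((i/2) % 2)`[16,4]⇒0
L=16⇒gr=16>>2=4, th=16&3=0
[4]⇒row 4+0=4  col 0·2+0+8=8
row: 0 vs 4

buggy=0 correct=4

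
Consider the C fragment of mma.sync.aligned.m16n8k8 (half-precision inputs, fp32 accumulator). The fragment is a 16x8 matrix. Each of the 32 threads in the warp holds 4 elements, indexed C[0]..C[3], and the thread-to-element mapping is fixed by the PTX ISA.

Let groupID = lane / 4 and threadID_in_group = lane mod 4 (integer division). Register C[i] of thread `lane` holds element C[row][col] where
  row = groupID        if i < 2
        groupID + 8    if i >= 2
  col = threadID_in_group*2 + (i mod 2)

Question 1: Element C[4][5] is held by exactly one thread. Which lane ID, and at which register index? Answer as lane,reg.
18,1

r:4=>grp=4,rB=0  c:5=>tig=2,lo=1
L=4*4+2=18  i=0*2+1=1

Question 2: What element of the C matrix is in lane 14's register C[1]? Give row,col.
14: gr=3,th=2
[1] (3+0,2*2+1) = (3,5)

3,5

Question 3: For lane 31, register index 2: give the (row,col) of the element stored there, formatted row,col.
lane 31->31/4=7, 31 mod 4=3
i=2  r:7+8->15  c:2·3+0->6

15,6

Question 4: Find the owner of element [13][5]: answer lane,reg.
22,3

r=13->g=5,rb=1  c=5->t=2,b0=1
L=5*4+2=22  i=1*2+1=3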